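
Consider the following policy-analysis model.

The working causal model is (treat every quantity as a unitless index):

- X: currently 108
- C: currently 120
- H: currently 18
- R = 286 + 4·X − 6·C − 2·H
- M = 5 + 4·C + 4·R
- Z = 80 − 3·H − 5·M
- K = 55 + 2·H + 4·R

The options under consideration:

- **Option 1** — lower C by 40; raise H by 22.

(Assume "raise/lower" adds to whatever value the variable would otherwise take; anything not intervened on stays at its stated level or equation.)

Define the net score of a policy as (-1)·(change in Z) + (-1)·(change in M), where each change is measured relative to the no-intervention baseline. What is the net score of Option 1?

2562

Baseline:
  X = 108
  C = 120
  H = 18
  R = 286 + 4·108 − 6·120 − 2·18 = -38
  M = 5 + 4·120 + 4·(-38) = 333
  Z = 80 − 3·18 − 5·333 = -1639
Option 1 (C − 40, H + 22):
  X = 108
  C = 120 − 40 = 80
  H = 18 + 22 = 40
  R = 286 + 4·108 − 6·80 − 2·40 = 158
  M = 5 + 4·80 + 4·158 = 957
  Z = 80 − 3·40 − 5·957 = -4825
ΔZ = -4825 − (-1639) = -3186; ΔM = 957 − 333 = 624
Score = (-1)·(-3186) + (-1)·624 = 2562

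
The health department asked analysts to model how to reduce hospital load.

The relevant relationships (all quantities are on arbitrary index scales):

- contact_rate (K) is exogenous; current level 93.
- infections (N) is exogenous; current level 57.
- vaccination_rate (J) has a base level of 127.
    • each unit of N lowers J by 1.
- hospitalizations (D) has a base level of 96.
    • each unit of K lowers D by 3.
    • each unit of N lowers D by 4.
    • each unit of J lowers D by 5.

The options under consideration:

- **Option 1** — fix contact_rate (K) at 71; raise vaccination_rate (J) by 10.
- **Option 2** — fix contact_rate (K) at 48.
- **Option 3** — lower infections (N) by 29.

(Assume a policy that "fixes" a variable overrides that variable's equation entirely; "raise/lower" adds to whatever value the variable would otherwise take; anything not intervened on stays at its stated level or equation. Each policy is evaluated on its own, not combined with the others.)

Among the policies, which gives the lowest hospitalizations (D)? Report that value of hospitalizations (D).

-790

Option 1 (K := 71, J + 10):
  K = 71
  N = 57
  J = 127 − 57 (+10 from intervention) = 80
  D = 96 − 3·71 − 4·57 − 5·80 = -745
Option 2 (K := 48):
  K = 48
  N = 57
  J = 127 − 57 = 70
  D = 96 − 3·48 − 4·57 − 5·70 = -626
Option 3 (N − 29):
  K = 93
  N = 57 − 29 = 28
  J = 127 − 28 = 99
  D = 96 − 3·93 − 4·28 − 5·99 = -790
Comparing — Option 1: D=-745, Option 2: D=-626, Option 3: D=-790. Lowest is -790 (Option 3).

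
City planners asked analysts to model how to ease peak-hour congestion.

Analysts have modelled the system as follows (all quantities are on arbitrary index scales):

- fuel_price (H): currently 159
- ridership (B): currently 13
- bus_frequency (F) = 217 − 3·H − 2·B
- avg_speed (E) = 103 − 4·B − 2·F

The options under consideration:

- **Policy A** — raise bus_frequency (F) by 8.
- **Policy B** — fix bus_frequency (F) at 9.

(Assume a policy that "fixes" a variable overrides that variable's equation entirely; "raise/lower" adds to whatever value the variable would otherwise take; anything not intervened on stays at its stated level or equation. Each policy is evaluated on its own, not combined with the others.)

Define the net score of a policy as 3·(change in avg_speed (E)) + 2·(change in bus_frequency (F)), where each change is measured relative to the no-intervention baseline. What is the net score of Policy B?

-1180

Baseline:
  H = 159
  B = 13
  F = 217 − 3·159 − 2·13 = -286
  E = 103 − 4·13 − 2·(-286) = 623
Policy B (F := 9):
  H = 159
  B = 13
  F = 9
  E = 103 − 4·13 − 2·9 = 33
ΔE = 33 − 623 = -590; ΔF = 9 − (-286) = 295
Score = 3·(-590) + 2·295 = -1180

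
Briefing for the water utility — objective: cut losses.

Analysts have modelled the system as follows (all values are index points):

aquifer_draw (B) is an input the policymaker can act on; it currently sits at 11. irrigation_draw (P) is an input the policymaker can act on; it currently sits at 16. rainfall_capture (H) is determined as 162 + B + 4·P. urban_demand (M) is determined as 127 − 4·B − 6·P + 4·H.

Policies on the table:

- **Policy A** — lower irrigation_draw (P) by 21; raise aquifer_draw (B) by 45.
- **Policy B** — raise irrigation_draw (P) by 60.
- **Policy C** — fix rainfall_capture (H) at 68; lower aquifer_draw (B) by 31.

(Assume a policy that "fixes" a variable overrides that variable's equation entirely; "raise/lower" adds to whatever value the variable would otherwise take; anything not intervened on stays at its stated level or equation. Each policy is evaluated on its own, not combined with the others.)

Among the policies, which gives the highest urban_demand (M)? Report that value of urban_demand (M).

1535

Policy A (P − 21, B + 45):
  B = 11 + 45 = 56
  P = 16 − 21 = -5
  H = 162 + 56 + 4·(-5) = 198
  M = 127 − 4·56 − 6·(-5) + 4·198 = 725
Policy B (P + 60):
  B = 11
  P = 16 + 60 = 76
  H = 162 + 11 + 4·76 = 477
  M = 127 − 4·11 − 6·76 + 4·477 = 1535
Policy C (H := 68, B − 31):
  B = 11 − 31 = -20
  P = 16
  H = 68
  M = 127 − 4·(-20) − 6·16 + 4·68 = 383
Comparing — Policy A: M=725, Policy B: M=1535, Policy C: M=383. Highest is 1535 (Policy B).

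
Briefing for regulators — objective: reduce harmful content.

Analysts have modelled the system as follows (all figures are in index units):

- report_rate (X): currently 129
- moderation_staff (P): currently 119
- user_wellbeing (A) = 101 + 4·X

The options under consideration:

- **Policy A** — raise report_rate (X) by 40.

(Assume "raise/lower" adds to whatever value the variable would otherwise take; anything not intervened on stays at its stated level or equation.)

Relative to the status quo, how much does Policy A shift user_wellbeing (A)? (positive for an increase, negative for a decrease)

160

Baseline:
  X = 129
  A = 101 + 4·129 = 617
Policy A (X + 40):
  X = 129 + 40 = 169
  A = 101 + 4·169 = 777
Change in A: 777 − 617 = 160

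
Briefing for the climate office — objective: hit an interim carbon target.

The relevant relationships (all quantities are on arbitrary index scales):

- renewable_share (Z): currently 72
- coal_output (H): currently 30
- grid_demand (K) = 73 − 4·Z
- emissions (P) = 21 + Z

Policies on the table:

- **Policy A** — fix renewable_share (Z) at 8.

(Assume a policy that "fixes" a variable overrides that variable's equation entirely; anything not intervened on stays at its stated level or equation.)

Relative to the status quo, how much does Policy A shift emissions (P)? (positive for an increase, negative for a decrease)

-64

Baseline:
  Z = 72
  P = 21 + 72 = 93
Policy A (Z := 8):
  Z = 8
  P = 21 + 8 = 29
Change in P: 29 − 93 = -64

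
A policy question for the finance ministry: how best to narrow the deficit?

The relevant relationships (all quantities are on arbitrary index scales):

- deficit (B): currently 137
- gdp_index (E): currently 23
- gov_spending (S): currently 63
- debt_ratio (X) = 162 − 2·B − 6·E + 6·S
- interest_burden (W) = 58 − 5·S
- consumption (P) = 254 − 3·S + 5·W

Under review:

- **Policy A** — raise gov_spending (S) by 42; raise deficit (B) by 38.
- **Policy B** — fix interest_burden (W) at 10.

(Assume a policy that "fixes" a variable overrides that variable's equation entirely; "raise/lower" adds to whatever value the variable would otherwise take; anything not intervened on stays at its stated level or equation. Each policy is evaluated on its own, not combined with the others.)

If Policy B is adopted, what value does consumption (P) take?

Policy B (W := 10):
  S = 63
  W = 10
  P = 254 − 3·63 + 5·10 = 115

115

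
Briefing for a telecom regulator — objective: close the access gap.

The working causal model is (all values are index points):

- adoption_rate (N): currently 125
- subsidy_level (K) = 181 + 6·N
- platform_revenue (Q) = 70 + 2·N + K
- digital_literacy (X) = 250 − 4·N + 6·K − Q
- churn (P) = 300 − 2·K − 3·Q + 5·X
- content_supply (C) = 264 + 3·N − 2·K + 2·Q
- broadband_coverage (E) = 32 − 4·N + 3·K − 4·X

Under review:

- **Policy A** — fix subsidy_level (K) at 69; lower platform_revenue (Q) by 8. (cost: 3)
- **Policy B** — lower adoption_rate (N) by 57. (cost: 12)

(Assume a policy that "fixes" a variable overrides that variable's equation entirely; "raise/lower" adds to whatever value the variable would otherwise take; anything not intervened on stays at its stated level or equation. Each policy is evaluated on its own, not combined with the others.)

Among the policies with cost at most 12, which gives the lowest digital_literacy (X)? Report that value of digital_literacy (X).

-217

Policy A (K := 69, Q − 8):
  N = 125
  K = 69
  Q = 70 + 2·125 + 69 (−8 from intervention) = 381
  X = 250 − 4·125 + 6·69 − 381 = -217
Policy B (N − 57):
  N = 125 − 57 = 68
  K = 181 + 6·68 = 589
  Q = 70 + 2·68 + 589 = 795
  X = 250 − 4·68 + 6·589 − 795 = 2717
Comparing — Policy A: X=-217, Policy B: X=2717. Lowest is -217 (Policy A).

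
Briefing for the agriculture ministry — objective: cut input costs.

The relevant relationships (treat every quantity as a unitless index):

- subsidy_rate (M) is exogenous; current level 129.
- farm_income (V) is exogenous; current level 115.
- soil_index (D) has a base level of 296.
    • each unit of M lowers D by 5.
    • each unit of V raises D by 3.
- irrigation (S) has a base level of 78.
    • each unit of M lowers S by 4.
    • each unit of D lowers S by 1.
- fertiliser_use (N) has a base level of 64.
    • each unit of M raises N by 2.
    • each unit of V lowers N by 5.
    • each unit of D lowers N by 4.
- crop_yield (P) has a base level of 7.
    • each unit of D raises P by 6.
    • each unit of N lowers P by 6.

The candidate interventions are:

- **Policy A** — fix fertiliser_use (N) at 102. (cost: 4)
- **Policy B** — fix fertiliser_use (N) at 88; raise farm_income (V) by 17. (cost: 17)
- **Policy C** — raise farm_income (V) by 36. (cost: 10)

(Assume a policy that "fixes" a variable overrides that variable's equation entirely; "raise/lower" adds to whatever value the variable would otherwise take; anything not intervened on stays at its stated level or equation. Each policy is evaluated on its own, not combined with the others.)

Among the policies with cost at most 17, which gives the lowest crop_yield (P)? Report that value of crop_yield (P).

Policy A (N := 102):
  M = 129
  V = 115
  D = 296 − 5·129 + 3·115 = -4
  N = 102
  P = 7 + 6·(-4) − 6·102 = -629
Policy B (N := 88, V + 17):
  M = 129
  V = 115 + 17 = 132
  D = 296 − 5·129 + 3·132 = 47
  N = 88
  P = 7 + 6·47 − 6·88 = -239
Policy C (V + 36):
  M = 129
  V = 115 + 36 = 151
  D = 296 − 5·129 + 3·151 = 104
  N = 64 + 2·129 − 5·151 − 4·104 = -849
  P = 7 + 6·104 − 6·(-849) = 5725
Comparing — Policy A: P=-629, Policy B: P=-239, Policy C: P=5725. Lowest is -629 (Policy A).

-629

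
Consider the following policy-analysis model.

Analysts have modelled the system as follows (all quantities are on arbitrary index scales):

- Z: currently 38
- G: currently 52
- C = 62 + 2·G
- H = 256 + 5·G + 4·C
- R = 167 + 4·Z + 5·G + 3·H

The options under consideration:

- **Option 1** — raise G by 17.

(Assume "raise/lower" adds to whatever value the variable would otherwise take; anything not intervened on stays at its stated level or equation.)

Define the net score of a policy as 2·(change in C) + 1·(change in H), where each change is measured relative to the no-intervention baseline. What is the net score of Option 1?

Baseline:
  G = 52
  C = 62 + 2·52 = 166
  H = 256 + 5·52 + 4·166 = 1180
Option 1 (G + 17):
  G = 52 + 17 = 69
  C = 62 + 2·69 = 200
  H = 256 + 5·69 + 4·200 = 1401
ΔC = 200 − 166 = 34; ΔH = 1401 − 1180 = 221
Score = 2·34 + 1·221 = 289

289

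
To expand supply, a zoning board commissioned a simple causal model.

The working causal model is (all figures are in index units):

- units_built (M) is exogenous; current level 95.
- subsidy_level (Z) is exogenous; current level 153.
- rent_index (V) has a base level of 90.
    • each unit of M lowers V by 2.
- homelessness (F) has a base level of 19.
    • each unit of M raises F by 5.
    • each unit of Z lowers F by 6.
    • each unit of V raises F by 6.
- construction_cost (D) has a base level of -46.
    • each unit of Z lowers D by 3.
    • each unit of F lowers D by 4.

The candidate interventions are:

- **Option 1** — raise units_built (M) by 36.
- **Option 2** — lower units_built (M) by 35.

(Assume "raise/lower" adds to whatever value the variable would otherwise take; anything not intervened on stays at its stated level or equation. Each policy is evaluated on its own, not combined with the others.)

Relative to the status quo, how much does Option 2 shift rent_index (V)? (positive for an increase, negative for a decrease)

Baseline:
  M = 95
  V = 90 − 2·95 = -100
Option 2 (M − 35):
  M = 95 − 35 = 60
  V = 90 − 2·60 = -30
Change in V: -30 − (-100) = 70

70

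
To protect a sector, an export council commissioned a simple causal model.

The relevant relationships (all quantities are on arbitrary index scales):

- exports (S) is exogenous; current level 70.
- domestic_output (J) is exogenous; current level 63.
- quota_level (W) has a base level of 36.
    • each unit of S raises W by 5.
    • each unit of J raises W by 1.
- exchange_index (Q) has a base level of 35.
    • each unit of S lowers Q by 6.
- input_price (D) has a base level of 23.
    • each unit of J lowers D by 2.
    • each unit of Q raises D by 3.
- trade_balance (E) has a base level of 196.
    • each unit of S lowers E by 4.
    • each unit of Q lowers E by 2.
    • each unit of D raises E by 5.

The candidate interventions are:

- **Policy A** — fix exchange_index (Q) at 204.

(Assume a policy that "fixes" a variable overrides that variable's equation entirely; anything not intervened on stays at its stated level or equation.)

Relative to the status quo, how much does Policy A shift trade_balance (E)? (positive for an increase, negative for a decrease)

7657

Baseline:
  S = 70
  J = 63
  Q = 35 − 6·70 = -385
  D = 23 − 2·63 + 3·(-385) = -1258
  E = 196 − 4·70 − 2·(-385) + 5·(-1258) = -5604
Policy A (Q := 204):
  S = 70
  J = 63
  Q = 204
  D = 23 − 2·63 + 3·204 = 509
  E = 196 − 4·70 − 2·204 + 5·509 = 2053
Change in E: 2053 − (-5604) = 7657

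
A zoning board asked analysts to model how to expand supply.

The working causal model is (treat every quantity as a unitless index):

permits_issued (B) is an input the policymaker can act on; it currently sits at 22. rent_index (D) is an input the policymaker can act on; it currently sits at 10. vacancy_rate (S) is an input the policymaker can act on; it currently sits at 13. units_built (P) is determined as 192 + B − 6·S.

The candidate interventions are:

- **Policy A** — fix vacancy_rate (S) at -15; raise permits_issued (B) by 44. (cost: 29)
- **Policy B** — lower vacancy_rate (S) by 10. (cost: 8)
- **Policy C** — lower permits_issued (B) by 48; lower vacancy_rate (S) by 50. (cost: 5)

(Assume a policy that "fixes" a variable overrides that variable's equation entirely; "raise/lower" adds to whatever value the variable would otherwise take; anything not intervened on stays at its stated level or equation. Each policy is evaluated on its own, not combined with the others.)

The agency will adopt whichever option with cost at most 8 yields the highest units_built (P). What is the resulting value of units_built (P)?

388

Policy B (S − 10):
  B = 22
  S = 13 − 10 = 3
  P = 192 + 22 − 6·3 = 196
Policy C (B − 48, S − 50):
  B = 22 − 48 = -26
  S = 13 − 50 = -37
  P = 192 + (-26) − 6·(-37) = 388
Comparing — Policy B: P=196, Policy C: P=388. Highest is 388 (Policy C).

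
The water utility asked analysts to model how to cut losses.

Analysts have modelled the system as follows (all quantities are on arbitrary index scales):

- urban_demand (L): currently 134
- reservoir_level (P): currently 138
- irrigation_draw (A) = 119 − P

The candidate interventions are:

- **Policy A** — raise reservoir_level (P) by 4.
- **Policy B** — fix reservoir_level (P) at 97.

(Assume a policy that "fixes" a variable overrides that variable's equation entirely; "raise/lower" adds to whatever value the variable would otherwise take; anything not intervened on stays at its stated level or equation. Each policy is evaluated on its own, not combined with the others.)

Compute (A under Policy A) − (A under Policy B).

Policy A (P + 4):
  P = 138 + 4 = 142
  A = 119 − 142 = -23
Policy B (P := 97):
  P = 97
  A = 119 − 97 = 22
A: -23 − 22 = -45

-45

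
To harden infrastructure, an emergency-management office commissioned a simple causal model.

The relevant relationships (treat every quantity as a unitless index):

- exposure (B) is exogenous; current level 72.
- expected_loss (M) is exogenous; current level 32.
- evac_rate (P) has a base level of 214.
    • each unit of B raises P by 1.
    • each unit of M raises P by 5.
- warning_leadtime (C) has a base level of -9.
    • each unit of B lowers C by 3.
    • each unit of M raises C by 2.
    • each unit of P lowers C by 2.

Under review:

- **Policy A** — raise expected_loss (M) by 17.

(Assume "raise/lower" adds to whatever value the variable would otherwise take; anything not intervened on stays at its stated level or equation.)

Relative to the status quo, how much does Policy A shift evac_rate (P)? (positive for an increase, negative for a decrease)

Baseline:
  B = 72
  M = 32
  P = 214 + 72 + 5·32 = 446
Policy A (M + 17):
  B = 72
  M = 32 + 17 = 49
  P = 214 + 72 + 5·49 = 531
Change in P: 531 − 446 = 85

85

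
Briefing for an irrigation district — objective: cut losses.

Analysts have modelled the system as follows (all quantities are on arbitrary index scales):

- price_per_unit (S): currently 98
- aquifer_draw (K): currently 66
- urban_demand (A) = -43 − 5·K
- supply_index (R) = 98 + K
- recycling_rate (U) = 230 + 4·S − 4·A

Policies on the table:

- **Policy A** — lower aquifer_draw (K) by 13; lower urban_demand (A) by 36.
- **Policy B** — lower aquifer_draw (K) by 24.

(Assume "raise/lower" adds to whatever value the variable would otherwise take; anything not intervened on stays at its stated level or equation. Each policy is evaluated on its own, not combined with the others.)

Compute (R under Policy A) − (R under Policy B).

11

Policy A (K − 13, A − 36):
  K = 66 − 13 = 53
  R = 98 + 53 = 151
Policy B (K − 24):
  K = 66 − 24 = 42
  R = 98 + 42 = 140
R: 151 − 140 = 11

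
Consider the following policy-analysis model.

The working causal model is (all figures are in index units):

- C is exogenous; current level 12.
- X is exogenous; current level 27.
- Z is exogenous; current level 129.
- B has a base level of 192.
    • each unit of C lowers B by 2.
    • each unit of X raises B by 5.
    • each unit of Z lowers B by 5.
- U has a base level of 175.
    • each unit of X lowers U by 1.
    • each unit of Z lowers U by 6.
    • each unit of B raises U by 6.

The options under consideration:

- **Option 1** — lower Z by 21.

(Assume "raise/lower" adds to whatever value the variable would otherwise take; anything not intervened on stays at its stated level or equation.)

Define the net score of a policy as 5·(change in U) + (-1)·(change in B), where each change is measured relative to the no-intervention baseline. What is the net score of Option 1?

3675

Baseline:
  C = 12
  X = 27
  Z = 129
  B = 192 − 2·12 + 5·27 − 5·129 = -342
  U = 175 − 27 − 6·129 + 6·(-342) = -2678
Option 1 (Z − 21):
  C = 12
  X = 27
  Z = 129 − 21 = 108
  B = 192 − 2·12 + 5·27 − 5·108 = -237
  U = 175 − 27 − 6·108 + 6·(-237) = -1922
ΔU = -1922 − (-2678) = 756; ΔB = -237 − (-342) = 105
Score = 5·756 + (-1)·105 = 3675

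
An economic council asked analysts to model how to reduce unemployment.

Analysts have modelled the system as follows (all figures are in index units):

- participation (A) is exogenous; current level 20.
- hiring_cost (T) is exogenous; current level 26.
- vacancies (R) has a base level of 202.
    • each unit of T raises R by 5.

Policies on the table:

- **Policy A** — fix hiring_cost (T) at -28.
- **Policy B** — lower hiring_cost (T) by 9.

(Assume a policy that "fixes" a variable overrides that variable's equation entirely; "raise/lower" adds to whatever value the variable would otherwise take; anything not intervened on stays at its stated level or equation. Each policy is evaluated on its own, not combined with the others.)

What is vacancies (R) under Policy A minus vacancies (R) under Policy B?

Policy A (T := -28):
  T = -28
  R = 202 + 5·(-28) = 62
Policy B (T − 9):
  T = 26 − 9 = 17
  R = 202 + 5·17 = 287
R: 62 − 287 = -225

-225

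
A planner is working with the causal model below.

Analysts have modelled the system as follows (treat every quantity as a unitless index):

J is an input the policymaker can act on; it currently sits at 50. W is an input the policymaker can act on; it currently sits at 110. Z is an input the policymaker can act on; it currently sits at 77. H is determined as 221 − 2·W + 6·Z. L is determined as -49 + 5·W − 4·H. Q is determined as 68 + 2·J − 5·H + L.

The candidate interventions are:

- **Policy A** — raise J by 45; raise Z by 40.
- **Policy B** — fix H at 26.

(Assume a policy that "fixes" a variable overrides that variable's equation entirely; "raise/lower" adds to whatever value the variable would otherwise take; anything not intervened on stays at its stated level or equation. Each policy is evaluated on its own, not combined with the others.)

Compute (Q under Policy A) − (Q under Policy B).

Policy A (J + 45, Z + 40):
  J = 50 + 45 = 95
  W = 110
  Z = 77 + 40 = 117
  H = 221 − 2·110 + 6·117 = 703
  L = -49 + 5·110 − 4·703 = -2311
  Q = 68 + 2·95 − 5·703 + (-2311) = -5568
Policy B (H := 26):
  J = 50
  W = 110
  Z = 77
  H = 26
  L = -49 + 5·110 − 4·26 = 397
  Q = 68 + 2·50 − 5·26 + 397 = 435
Q: -5568 − 435 = -6003

-6003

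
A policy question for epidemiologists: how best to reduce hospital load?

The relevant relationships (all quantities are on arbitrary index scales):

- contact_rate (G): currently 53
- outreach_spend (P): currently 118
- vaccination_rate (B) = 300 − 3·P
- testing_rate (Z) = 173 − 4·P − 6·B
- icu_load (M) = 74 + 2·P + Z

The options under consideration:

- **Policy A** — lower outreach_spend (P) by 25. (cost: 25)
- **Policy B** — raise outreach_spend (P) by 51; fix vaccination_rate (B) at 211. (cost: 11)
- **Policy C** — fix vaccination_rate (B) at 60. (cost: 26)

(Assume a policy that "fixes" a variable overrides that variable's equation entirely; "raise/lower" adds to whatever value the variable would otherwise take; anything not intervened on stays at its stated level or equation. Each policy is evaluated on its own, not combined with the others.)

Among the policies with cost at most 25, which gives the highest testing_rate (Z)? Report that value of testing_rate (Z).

-325

Policy A (P − 25):
  P = 118 − 25 = 93
  B = 300 − 3·93 = 21
  Z = 173 − 4·93 − 6·21 = -325
Policy B (P + 51, B := 211):
  P = 118 + 51 = 169
  B = 211
  Z = 173 − 4·169 − 6·211 = -1769
Comparing — Policy A: Z=-325, Policy B: Z=-1769. Highest is -325 (Policy A).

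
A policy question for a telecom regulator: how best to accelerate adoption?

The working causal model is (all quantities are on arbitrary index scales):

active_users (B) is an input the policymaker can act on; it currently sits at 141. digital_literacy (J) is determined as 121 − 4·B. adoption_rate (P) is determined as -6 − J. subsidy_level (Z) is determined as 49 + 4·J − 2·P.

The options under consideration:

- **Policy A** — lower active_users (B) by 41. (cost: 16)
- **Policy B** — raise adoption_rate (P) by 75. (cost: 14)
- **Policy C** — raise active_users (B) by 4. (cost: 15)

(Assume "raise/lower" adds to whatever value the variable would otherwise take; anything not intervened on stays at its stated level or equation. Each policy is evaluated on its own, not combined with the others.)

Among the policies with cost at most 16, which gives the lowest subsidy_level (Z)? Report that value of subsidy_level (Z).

-2747

Policy A (B − 41):
  B = 141 − 41 = 100
  J = 121 − 4·100 = -279
  P = -6 − (-279) = 273
  Z = 49 + 4·(-279) − 2·273 = -1613
Policy B (P + 75):
  B = 141
  J = 121 − 4·141 = -443
  P = -6 − (-443) (+75 from intervention) = 512
  Z = 49 + 4·(-443) − 2·512 = -2747
Policy C (B + 4):
  B = 141 + 4 = 145
  J = 121 − 4·145 = -459
  P = -6 − (-459) = 453
  Z = 49 + 4·(-459) − 2·453 = -2693
Comparing — Policy A: Z=-1613, Policy B: Z=-2747, Policy C: Z=-2693. Lowest is -2747 (Policy B).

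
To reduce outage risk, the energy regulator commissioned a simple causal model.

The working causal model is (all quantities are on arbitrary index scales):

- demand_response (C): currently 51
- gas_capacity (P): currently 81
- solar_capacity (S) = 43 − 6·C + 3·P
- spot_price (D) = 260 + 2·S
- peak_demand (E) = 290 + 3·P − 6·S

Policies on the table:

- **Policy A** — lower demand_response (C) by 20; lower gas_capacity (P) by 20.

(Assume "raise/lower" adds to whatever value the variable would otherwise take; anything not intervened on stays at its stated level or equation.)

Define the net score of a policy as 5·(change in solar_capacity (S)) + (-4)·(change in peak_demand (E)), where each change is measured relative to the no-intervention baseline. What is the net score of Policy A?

Baseline:
  C = 51
  P = 81
  S = 43 − 6·51 + 3·81 = -20
  E = 290 + 3·81 − 6·(-20) = 653
Policy A (C − 20, P − 20):
  C = 51 − 20 = 31
  P = 81 − 20 = 61
  S = 43 − 6·31 + 3·61 = 40
  E = 290 + 3·61 − 6·40 = 233
ΔS = 40 − (-20) = 60; ΔE = 233 − 653 = -420
Score = 5·60 + (-4)·(-420) = 1980

1980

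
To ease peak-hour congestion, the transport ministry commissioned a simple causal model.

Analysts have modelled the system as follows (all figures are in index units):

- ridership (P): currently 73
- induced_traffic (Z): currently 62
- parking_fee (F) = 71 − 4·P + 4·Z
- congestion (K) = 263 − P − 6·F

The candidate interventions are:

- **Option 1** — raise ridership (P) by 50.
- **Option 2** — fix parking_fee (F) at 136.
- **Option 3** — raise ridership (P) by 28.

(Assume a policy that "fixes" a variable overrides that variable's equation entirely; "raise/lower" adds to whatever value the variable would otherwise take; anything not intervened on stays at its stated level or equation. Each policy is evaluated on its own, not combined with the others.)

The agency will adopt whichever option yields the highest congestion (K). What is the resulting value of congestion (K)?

1178

Option 1 (P + 50):
  P = 73 + 50 = 123
  Z = 62
  F = 71 − 4·123 + 4·62 = -173
  K = 263 − 123 − 6·(-173) = 1178
Option 2 (F := 136):
  P = 73
  Z = 62
  F = 136
  K = 263 − 73 − 6·136 = -626
Option 3 (P + 28):
  P = 73 + 28 = 101
  Z = 62
  F = 71 − 4·101 + 4·62 = -85
  K = 263 − 101 − 6·(-85) = 672
Comparing — Option 1: K=1178, Option 2: K=-626, Option 3: K=672. Highest is 1178 (Option 1).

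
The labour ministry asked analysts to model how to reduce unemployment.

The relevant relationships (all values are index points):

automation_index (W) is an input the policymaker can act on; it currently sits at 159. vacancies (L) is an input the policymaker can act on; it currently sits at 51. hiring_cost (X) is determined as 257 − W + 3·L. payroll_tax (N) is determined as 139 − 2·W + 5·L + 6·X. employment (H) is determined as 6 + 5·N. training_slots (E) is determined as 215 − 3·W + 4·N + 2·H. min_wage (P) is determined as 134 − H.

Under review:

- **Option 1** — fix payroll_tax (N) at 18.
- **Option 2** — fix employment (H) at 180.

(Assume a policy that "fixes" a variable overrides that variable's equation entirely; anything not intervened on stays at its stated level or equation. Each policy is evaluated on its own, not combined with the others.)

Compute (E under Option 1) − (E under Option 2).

-6424

Option 1 (N := 18):
  W = 159
  L = 51
  X = 257 − 159 + 3·51 = 251
  N = 18
  H = 6 + 5·18 = 96
  E = 215 − 3·159 + 4·18 + 2·96 = 2
Option 2 (H := 180):
  W = 159
  L = 51
  X = 257 − 159 + 3·51 = 251
  N = 139 − 2·159 + 5·51 + 6·251 = 1582
  H = 180
  E = 215 − 3·159 + 4·1582 + 2·180 = 6426
E: 2 − 6426 = -6424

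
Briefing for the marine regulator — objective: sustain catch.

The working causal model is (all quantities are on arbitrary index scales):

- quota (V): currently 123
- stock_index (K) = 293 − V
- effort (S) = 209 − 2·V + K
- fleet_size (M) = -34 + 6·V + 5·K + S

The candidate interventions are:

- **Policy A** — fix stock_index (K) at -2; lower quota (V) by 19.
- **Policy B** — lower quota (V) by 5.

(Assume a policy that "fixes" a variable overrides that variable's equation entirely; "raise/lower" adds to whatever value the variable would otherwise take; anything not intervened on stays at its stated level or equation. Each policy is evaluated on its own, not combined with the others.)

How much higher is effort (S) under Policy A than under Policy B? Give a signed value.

Policy A (K := -2, V − 19):
  V = 123 − 19 = 104
  K = -2
  S = 209 − 2·104 + (-2) = -1
Policy B (V − 5):
  V = 123 − 5 = 118
  K = 293 − 118 = 175
  S = 209 − 2·118 + 175 = 148
S: -1 − 148 = -149

-149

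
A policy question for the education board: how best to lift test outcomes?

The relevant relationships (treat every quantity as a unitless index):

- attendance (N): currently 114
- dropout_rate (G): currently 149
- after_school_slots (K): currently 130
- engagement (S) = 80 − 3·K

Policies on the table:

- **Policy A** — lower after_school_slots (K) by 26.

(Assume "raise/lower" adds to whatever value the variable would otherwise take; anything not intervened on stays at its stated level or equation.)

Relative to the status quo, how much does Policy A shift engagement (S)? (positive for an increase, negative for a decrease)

78

Baseline:
  K = 130
  S = 80 − 3·130 = -310
Policy A (K − 26):
  K = 130 − 26 = 104
  S = 80 − 3·104 = -232
Change in S: -232 − (-310) = 78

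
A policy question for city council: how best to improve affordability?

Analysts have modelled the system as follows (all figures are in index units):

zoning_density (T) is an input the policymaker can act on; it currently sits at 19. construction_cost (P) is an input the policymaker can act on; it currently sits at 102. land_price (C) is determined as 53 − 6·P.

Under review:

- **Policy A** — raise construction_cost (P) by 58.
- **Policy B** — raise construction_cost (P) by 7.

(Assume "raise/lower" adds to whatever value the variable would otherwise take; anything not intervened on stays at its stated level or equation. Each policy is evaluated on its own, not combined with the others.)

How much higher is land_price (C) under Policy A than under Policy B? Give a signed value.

Policy A (P + 58):
  P = 102 + 58 = 160
  C = 53 − 6·160 = -907
Policy B (P + 7):
  P = 102 + 7 = 109
  C = 53 − 6·109 = -601
C: -907 − (-601) = -306

-306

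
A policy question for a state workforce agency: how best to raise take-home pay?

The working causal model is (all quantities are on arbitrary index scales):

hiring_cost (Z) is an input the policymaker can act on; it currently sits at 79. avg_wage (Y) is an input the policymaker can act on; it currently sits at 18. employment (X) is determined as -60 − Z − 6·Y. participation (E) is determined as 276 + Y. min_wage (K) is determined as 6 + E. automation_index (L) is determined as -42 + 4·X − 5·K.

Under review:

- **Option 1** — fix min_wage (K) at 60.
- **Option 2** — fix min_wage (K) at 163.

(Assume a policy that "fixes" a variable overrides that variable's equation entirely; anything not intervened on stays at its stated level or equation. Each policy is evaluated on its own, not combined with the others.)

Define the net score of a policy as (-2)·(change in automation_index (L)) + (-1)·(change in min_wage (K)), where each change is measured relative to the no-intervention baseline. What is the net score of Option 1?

Baseline:
  Z = 79
  Y = 18
  X = -60 − 79 − 6·18 = -247
  E = 276 + 18 = 294
  K = 6 + 294 = 300
  L = -42 + 4·(-247) − 5·300 = -2530
Option 1 (K := 60):
  Z = 79
  Y = 18
  X = -60 − 79 − 6·18 = -247
  E = 276 + 18 = 294
  K = 60
  L = -42 + 4·(-247) − 5·60 = -1330
ΔL = -1330 − (-2530) = 1200; ΔK = 60 − 300 = -240
Score = (-2)·1200 + (-1)·(-240) = -2160

-2160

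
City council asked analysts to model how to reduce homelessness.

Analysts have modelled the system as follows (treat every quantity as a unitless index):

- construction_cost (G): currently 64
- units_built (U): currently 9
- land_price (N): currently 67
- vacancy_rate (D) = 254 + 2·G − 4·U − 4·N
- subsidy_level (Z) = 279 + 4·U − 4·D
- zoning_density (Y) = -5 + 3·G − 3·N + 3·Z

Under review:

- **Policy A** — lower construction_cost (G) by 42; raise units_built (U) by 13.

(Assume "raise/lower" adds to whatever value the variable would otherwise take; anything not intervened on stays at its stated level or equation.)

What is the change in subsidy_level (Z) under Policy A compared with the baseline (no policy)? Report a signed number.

Baseline:
  G = 64
  U = 9
  N = 67
  D = 254 + 2·64 − 4·9 − 4·67 = 78
  Z = 279 + 4·9 − 4·78 = 3
Policy A (G − 42, U + 13):
  G = 64 − 42 = 22
  U = 9 + 13 = 22
  N = 67
  D = 254 + 2·22 − 4·22 − 4·67 = -58
  Z = 279 + 4·22 − 4·(-58) = 599
Change in Z: 599 − 3 = 596

596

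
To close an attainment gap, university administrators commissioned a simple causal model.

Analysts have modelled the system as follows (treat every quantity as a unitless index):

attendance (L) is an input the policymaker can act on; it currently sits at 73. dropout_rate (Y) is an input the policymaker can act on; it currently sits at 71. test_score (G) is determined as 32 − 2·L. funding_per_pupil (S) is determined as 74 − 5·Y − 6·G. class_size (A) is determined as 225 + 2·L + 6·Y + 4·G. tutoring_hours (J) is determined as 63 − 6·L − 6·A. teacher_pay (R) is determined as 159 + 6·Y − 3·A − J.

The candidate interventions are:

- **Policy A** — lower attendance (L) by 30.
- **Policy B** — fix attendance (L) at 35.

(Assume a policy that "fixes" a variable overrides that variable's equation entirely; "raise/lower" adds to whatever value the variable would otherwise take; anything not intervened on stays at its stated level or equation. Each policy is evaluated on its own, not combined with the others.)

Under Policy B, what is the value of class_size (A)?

569

Policy B (L := 35):
  L = 35
  Y = 71
  G = 32 − 2·35 = -38
  A = 225 + 2·35 + 6·71 + 4·(-38) = 569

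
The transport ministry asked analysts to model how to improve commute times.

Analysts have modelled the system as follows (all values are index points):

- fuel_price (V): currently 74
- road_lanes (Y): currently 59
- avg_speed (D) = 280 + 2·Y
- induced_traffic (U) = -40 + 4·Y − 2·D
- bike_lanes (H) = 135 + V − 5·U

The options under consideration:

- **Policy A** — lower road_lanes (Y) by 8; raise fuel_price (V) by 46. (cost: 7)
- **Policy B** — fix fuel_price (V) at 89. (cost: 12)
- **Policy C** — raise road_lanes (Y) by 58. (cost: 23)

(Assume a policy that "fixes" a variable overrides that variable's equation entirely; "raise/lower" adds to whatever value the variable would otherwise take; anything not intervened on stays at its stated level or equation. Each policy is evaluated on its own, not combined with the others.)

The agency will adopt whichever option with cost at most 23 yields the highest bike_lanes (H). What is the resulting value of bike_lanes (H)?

3255

Policy A (Y − 8, V + 46):
  V = 74 + 46 = 120
  Y = 59 − 8 = 51
  D = 280 + 2·51 = 382
  U = -40 + 4·51 − 2·382 = -600
  H = 135 + 120 − 5·(-600) = 3255
Policy B (V := 89):
  V = 89
  Y = 59
  D = 280 + 2·59 = 398
  U = -40 + 4·59 − 2·398 = -600
  H = 135 + 89 − 5·(-600) = 3224
Policy C (Y + 58):
  V = 74
  Y = 59 + 58 = 117
  D = 280 + 2·117 = 514
  U = -40 + 4·117 − 2·514 = -600
  H = 135 + 74 − 5·(-600) = 3209
Comparing — Policy A: H=3255, Policy B: H=3224, Policy C: H=3209. Highest is 3255 (Policy A).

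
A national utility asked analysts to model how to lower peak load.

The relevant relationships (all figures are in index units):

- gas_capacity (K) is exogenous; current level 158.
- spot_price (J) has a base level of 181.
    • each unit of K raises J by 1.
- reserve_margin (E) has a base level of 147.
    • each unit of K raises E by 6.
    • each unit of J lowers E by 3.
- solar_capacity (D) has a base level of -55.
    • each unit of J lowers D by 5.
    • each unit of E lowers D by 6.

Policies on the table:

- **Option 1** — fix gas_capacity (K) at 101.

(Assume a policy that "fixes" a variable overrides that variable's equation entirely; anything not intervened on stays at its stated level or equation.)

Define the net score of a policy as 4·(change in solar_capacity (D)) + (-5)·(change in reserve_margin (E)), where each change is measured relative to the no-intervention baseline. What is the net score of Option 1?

6099

Baseline:
  K = 158
  J = 181 + 158 = 339
  E = 147 + 6·158 − 3·339 = 78
  D = -55 − 5·339 − 6·78 = -2218
Option 1 (K := 101):
  K = 101
  J = 181 + 101 = 282
  E = 147 + 6·101 − 3·282 = -93
  D = -55 − 5·282 − 6·(-93) = -907
ΔD = -907 − (-2218) = 1311; ΔE = -93 − 78 = -171
Score = 4·1311 + (-5)·(-171) = 6099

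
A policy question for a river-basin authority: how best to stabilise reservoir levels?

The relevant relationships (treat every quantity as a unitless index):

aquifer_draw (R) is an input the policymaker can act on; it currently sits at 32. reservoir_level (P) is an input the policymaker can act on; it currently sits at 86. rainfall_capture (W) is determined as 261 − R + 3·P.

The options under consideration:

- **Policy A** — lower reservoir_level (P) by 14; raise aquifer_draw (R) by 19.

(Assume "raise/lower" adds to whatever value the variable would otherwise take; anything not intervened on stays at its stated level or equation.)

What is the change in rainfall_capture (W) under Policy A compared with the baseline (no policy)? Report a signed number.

-61

Baseline:
  R = 32
  P = 86
  W = 261 − 32 + 3·86 = 487
Policy A (P − 14, R + 19):
  R = 32 + 19 = 51
  P = 86 − 14 = 72
  W = 261 − 51 + 3·72 = 426
Change in W: 426 − 487 = -61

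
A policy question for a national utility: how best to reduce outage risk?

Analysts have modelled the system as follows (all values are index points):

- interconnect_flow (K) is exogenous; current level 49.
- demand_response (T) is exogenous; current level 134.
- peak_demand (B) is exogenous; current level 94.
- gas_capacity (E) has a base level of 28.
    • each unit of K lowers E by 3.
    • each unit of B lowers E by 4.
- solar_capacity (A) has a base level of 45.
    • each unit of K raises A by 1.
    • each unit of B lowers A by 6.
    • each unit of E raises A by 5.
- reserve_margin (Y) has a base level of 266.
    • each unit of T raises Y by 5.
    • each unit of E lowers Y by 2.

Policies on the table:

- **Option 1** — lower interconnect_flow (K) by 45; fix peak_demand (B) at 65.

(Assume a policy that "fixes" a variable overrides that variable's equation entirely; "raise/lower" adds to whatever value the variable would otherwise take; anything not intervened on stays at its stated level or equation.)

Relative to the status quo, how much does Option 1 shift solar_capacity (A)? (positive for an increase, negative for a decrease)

1384

Baseline:
  K = 49
  B = 94
  E = 28 − 3·49 − 4·94 = -495
  A = 45 + 49 − 6·94 + 5·(-495) = -2945
Option 1 (K − 45, B := 65):
  K = 49 − 45 = 4
  B = 65
  E = 28 − 3·4 − 4·65 = -244
  A = 45 + 4 − 6·65 + 5·(-244) = -1561
Change in A: -1561 − (-2945) = 1384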